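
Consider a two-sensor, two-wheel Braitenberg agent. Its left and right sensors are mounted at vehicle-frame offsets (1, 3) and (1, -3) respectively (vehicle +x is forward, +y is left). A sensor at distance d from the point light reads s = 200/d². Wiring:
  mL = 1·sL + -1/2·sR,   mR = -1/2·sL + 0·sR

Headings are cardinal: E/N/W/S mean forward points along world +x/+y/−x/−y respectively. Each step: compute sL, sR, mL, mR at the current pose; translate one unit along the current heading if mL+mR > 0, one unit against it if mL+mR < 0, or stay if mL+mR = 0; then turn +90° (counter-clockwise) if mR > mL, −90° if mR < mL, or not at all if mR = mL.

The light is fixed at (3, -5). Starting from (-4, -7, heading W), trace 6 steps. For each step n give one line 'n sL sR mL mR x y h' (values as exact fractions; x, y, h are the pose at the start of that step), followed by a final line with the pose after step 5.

0 200/89 40/13 820/1157 -100/89 -4 -7 W
1 100/41 20 -310/41 -50/41 -3 -7 N
2 40/17 200/49 260/833 -20/17 -3 -8 W
3 50/17 25 -325/34 -25/17 -2 -8 N
4 40/17 200/37 -220/629 -20/17 -2 -9 W
5 100/29 20 -190/29 -50/29 -1 -9 N
final -1 -10 W

n=0: pose=(-4,-7,W); sL=200/89, sR=40/13; mL=820/1157, mR=-100/89; mL+mR=-480/1157 → advance -1; mR−mL=-2120/1157 → turn -1·90°
n=1: pose=(-3,-7,N); sL=100/41, sR=20; mL=-310/41, mR=-50/41; mL+mR=-360/41 → advance -1; mR−mL=260/41 → turn +1·90°
n=2: pose=(-3,-8,W); sL=40/17, sR=200/49; mL=260/833, mR=-20/17; mL+mR=-720/833 → advance -1; mR−mL=-1240/833 → turn -1·90°
n=3: pose=(-2,-8,N); sL=50/17, sR=25; mL=-325/34, mR=-25/17; mL+mR=-375/34 → advance -1; mR−mL=275/34 → turn +1·90°
n=4: pose=(-2,-9,W); sL=40/17, sR=200/37; mL=-220/629, mR=-20/17; mL+mR=-960/629 → advance -1; mR−mL=-520/629 → turn -1·90°
n=5: pose=(-1,-9,N); sL=100/29, sR=20; mL=-190/29, mR=-50/29; mL+mR=-240/29 → advance -1; mR−mL=140/29 → turn +1·90°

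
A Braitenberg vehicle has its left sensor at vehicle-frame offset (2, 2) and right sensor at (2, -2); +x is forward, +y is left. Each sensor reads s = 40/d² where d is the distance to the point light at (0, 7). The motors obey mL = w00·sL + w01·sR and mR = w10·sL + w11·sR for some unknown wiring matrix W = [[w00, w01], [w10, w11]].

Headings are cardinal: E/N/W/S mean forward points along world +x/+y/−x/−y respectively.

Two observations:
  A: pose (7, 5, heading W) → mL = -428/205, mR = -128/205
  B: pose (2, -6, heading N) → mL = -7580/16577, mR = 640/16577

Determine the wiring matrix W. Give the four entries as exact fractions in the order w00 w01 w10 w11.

-1/2 -1 1 -1

obs A: pose=(7,5,W) → sL=40/41, sR=8/5, mL=-428/205, mR=-128/205
obs B: pose=(2,-6,N) → sL=40/121, sR=40/137, mL=-7580/16577, mR=640/16577
sensor matrix S = [[40/41, 8/5], [40/121, 40/137]]; det S = -165888/679657
solve [mL_A; mL_B] = S·[w00; w01] and [mR_A; mR_B] = S·[w10; w11]:
  w00 = -1/2, w01 = -1, w10 = 1, w11 = -1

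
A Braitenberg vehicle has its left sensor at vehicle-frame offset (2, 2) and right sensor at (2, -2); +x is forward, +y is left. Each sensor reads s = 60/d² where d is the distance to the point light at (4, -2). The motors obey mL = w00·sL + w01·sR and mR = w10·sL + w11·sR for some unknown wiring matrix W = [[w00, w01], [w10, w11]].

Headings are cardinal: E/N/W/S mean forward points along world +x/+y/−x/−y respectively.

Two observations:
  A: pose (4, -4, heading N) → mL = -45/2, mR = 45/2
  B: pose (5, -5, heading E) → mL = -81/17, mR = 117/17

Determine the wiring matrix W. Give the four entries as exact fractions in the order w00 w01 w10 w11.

obs A: pose=(4,-4,N) → sL=15, sR=15, mL=-45/2, mR=45/2
obs B: pose=(5,-5,E) → sL=6, sR=30/17, mL=-81/17, mR=117/17
sensor matrix S = [[15, 15], [6, 30/17]]; det S = -1080/17
solve [mL_A; mL_B] = S·[w00; w01] and [mR_A; mR_B] = S·[w10; w11]:
  w00 = -1/2, w01 = -1, w10 = 1, w11 = 1/2

-1/2 -1 1 1/2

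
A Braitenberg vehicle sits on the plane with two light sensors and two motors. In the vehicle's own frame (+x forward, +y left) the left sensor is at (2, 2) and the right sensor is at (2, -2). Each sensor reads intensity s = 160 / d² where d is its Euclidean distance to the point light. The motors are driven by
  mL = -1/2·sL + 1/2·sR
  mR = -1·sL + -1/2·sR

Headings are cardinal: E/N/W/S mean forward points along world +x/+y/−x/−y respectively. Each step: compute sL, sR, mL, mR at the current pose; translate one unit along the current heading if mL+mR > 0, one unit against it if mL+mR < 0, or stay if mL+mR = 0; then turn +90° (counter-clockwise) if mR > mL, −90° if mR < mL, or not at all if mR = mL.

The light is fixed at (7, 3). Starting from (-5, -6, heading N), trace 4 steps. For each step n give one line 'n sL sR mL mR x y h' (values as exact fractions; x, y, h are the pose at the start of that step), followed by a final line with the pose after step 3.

0 32/49 160/149 1536/7301 -8688/7301 -5 -6 N
1 40/41 40/61 -400/2501 -3260/2501 -5 -7 E
2 32/53 160/369 -1664/19557 -16048/19557 -6 -7 S
3 80/173 80/137 1440/23701 -17880/23701 -6 -6 W
final -5 -6 N

n=0: pose=(-5,-6,N); sL=32/49, sR=160/149; mL=1536/7301, mR=-8688/7301; mL+mR=-48/49 → advance -1; mR−mL=-10224/7301 → turn -1·90°
n=1: pose=(-5,-7,E); sL=40/41, sR=40/61; mL=-400/2501, mR=-3260/2501; mL+mR=-60/41 → advance -1; mR−mL=-2860/2501 → turn -1·90°
n=2: pose=(-6,-7,S); sL=32/53, sR=160/369; mL=-1664/19557, mR=-16048/19557; mL+mR=-48/53 → advance -1; mR−mL=-14384/19557 → turn -1·90°
n=3: pose=(-6,-6,W); sL=80/173, sR=80/137; mL=1440/23701, mR=-17880/23701; mL+mR=-120/173 → advance -1; mR−mL=-19320/23701 → turn -1·90°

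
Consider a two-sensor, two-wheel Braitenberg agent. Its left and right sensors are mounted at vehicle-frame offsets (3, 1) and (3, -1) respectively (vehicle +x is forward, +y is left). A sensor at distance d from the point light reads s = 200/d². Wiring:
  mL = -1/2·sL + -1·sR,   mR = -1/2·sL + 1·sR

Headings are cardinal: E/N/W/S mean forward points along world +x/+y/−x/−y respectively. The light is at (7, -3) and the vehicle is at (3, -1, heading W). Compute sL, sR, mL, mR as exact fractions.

4 100/29 -158/29 42/29

left sensor world pos  = (0, -2); dL² = 50
right sensor world pos = (0, 0); dR² = 58
sL = 200/50 = 4
sR = 200/58 = 100/29
mL = -1/2·sL + -1·sR = -158/29
mR = -1/2·sL + 1·sR = 42/29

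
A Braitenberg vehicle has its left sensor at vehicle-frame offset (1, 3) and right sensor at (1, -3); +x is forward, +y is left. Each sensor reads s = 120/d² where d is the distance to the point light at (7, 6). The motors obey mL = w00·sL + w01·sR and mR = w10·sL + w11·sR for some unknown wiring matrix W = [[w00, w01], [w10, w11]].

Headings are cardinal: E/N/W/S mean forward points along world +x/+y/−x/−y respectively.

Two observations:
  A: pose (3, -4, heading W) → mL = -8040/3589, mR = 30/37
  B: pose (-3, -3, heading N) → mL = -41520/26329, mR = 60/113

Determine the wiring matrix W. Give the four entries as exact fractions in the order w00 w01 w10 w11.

-1 -1 0 1/2

obs A: pose=(3,-4,W) → sL=60/97, sR=60/37, mL=-8040/3589, mR=30/37
obs B: pose=(-3,-3,N) → sL=120/233, sR=120/113, mL=-41520/26329, mR=60/113
sensor matrix S = [[60/97, 60/37], [120/233, 120/113]]; det S = -16848000/94494781
solve [mL_A; mL_B] = S·[w00; w01] and [mR_A; mR_B] = S·[w10; w11]:
  w00 = -1, w01 = -1, w10 = 0, w11 = 1/2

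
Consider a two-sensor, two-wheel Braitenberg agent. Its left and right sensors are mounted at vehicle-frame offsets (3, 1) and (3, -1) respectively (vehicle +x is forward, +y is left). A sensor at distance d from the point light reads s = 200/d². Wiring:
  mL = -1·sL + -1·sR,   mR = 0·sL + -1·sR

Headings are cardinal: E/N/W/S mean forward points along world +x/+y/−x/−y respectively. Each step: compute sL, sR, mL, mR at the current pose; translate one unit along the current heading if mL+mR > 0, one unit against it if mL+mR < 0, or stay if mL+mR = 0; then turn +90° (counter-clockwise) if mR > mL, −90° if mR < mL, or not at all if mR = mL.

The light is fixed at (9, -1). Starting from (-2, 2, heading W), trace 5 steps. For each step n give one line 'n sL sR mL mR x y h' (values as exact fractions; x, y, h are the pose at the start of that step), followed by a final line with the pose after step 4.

n=0: pose=(-2,2,W); sL=1, sR=50/53; mL=-103/53, mR=-50/53; mL+mR=-153/53 → advance -1; mR−mL=1 → turn +1·90°
n=1: pose=(-1,2,S); sL=200/81, sR=200/121; mL=-40400/9801, mR=-200/121; mL+mR=-56600/9801 → advance -1; mR−mL=200/81 → turn +1·90°
n=2: pose=(-1,3,E); sL=100/37, sR=100/29; mL=-6600/1073, mR=-100/29; mL+mR=-10300/1073 → advance -1; mR−mL=100/37 → turn +1·90°
n=3: pose=(-2,3,N); sL=200/193, sR=200/149; mL=-68400/28757, mR=-200/149; mL+mR=-107000/28757 → advance -1; mR−mL=200/193 → turn +1·90°
n=4: pose=(-2,2,W); sL=1, sR=50/53; mL=-103/53, mR=-50/53; mL+mR=-153/53 → advance -1; mR−mL=1 → turn +1·90°

0 1 50/53 -103/53 -50/53 -2 2 W
1 200/81 200/121 -40400/9801 -200/121 -1 2 S
2 100/37 100/29 -6600/1073 -100/29 -1 3 E
3 200/193 200/149 -68400/28757 -200/149 -2 3 N
4 1 50/53 -103/53 -50/53 -2 2 W
final -1 2 S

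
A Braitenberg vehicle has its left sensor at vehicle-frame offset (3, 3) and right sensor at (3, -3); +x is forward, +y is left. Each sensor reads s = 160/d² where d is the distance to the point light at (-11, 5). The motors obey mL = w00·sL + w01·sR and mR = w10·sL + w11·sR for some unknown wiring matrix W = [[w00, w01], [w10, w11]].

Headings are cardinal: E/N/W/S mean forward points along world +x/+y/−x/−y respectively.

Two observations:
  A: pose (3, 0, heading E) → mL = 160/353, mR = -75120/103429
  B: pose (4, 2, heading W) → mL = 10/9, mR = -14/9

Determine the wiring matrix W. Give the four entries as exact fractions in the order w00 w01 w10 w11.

0 1 -1/2 -1

obs A: pose=(3,0,E) → sL=160/293, sR=160/353, mL=160/353, mR=-75120/103429
obs B: pose=(4,2,W) → sL=8/9, sR=10/9, mL=10/9, mR=-14/9
sensor matrix S = [[160/293, 160/353], [8/9, 10/9]]; det S = 189760/930861
solve [mL_A; mL_B] = S·[w00; w01] and [mR_A; mR_B] = S·[w10; w11]:
  w00 = 0, w01 = 1, w10 = -1/2, w11 = -1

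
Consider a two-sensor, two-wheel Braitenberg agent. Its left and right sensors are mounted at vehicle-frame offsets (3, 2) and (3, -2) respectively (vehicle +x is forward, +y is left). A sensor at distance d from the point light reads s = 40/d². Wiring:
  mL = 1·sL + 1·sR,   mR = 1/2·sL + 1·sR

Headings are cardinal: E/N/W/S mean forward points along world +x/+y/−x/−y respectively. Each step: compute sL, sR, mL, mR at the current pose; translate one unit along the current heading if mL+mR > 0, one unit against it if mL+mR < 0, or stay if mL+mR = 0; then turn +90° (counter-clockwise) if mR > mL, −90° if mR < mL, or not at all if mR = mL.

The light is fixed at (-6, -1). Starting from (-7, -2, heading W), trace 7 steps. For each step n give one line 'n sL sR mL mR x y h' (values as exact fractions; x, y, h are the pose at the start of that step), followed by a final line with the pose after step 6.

0 8/5 40/17 336/85 268/85 -7 -2 W
1 2 10 12 11 -8 -2 N
2 8 8 16 12 -8 -1 E
3 4 20/9 56/9 38/9 -7 -1 S
4 8/5 40/17 336/85 268/85 -7 -2 W
5 2 10 12 11 -8 -2 N
6 8 8 16 12 -8 -1 E
final -7 -1 S

n=0: pose=(-7,-2,W); sL=8/5, sR=40/17; mL=336/85, mR=268/85; mL+mR=604/85 → advance +1; mR−mL=-4/5 → turn -1·90°
n=1: pose=(-8,-2,N); sL=2, sR=10; mL=12, mR=11; mL+mR=23 → advance +1; mR−mL=-1 → turn -1·90°
n=2: pose=(-8,-1,E); sL=8, sR=8; mL=16, mR=12; mL+mR=28 → advance +1; mR−mL=-4 → turn -1·90°
n=3: pose=(-7,-1,S); sL=4, sR=20/9; mL=56/9, mR=38/9; mL+mR=94/9 → advance +1; mR−mL=-2 → turn -1·90°
n=4: pose=(-7,-2,W); sL=8/5, sR=40/17; mL=336/85, mR=268/85; mL+mR=604/85 → advance +1; mR−mL=-4/5 → turn -1·90°
n=5: pose=(-8,-2,N); sL=2, sR=10; mL=12, mR=11; mL+mR=23 → advance +1; mR−mL=-1 → turn -1·90°
n=6: pose=(-8,-1,E); sL=8, sR=8; mL=16, mR=12; mL+mR=28 → advance +1; mR−mL=-4 → turn -1·90°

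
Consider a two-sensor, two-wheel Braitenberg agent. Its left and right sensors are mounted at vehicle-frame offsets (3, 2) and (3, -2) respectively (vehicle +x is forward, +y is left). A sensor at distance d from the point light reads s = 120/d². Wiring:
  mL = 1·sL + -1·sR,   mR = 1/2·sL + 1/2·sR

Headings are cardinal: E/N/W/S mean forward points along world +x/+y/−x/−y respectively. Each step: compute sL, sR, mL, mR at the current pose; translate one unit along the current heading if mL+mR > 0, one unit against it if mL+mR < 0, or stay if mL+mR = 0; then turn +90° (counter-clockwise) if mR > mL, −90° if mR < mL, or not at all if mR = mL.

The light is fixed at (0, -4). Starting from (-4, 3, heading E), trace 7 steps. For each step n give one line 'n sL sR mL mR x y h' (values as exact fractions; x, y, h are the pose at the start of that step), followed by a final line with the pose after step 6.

n=0: pose=(-4,3,E); sL=60/41, sR=60/13; mL=-1680/533, mR=1620/533; mL+mR=-60/533 → advance -1; mR−mL=3300/533 → turn +1·90°
n=1: pose=(-5,3,N); sL=120/149, sR=120/109; mL=-4800/16241, mR=15480/16241; mL+mR=10680/16241 → advance +1; mR−mL=20280/16241 → turn +1·90°
n=2: pose=(-5,4,W); sL=6/5, sR=30/41; mL=96/205, mR=198/205; mL+mR=294/205 → advance +1; mR−mL=102/205 → turn +1·90°
n=3: pose=(-6,4,S); sL=120/41, sR=120/89; mL=5760/3649, mR=7800/3649; mL+mR=13560/3649 → advance +1; mR−mL=2040/3649 → turn +1·90°
n=4: pose=(-6,3,E); sL=4/3, sR=60/17; mL=-112/51, mR=124/51; mL+mR=4/17 → advance +1; mR−mL=236/51 → turn +1·90°
n=5: pose=(-5,3,N); sL=120/149, sR=120/109; mL=-4800/16241, mR=15480/16241; mL+mR=10680/16241 → advance +1; mR−mL=20280/16241 → turn +1·90°
n=6: pose=(-5,4,W); sL=6/5, sR=30/41; mL=96/205, mR=198/205; mL+mR=294/205 → advance +1; mR−mL=102/205 → turn +1·90°

0 60/41 60/13 -1680/533 1620/533 -4 3 E
1 120/149 120/109 -4800/16241 15480/16241 -5 3 N
2 6/5 30/41 96/205 198/205 -5 4 W
3 120/41 120/89 5760/3649 7800/3649 -6 4 S
4 4/3 60/17 -112/51 124/51 -6 3 E
5 120/149 120/109 -4800/16241 15480/16241 -5 3 N
6 6/5 30/41 96/205 198/205 -5 4 W
final -6 4 S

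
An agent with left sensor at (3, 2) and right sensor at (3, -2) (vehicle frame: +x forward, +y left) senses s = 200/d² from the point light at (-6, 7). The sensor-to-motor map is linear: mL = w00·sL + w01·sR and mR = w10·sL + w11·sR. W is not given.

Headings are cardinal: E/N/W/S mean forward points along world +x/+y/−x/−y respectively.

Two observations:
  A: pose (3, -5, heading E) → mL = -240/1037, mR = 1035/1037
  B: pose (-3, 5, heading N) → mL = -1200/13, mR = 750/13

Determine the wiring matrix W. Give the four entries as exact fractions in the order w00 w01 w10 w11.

obs A: pose=(3,-5,E) → sL=50/61, sR=10/17, mL=-240/1037, mR=1035/1037
obs B: pose=(-3,5,N) → sL=100, sR=100/13, mL=-1200/13, mR=750/13
sensor matrix S = [[50/61, 10/17], [100, 100/13]]; det S = -708000/13481
solve [mL_A; mL_B] = S·[w00; w01] and [mR_A; mR_B] = S·[w10; w11]:
  w00 = -1, w01 = 1, w10 = 1/2, w11 = 1

-1 1 1/2 1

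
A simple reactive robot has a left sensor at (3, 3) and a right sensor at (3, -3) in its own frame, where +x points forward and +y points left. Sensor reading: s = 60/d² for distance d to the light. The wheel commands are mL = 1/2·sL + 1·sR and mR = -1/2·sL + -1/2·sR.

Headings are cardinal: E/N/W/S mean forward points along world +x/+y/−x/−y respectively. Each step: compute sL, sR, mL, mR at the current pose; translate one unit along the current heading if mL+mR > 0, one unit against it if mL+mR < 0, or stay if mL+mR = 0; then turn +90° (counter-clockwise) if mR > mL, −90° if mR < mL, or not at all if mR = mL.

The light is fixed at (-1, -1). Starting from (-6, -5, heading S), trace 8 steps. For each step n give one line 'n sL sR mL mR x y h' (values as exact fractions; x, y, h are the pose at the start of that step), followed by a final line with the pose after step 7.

n=0: pose=(-6,-5,S); sL=60/53, sR=60/113; mL=6570/5989, mR=-4980/5989; mL+mR=30/113 → advance +1; mR−mL=-11550/5989 → turn -1·90°
n=1: pose=(-6,-6,W); sL=15/32, sR=15/17; mL=1215/1088, mR=-735/1088; mL+mR=15/34 → advance +1; mR−mL=-975/544 → turn -1·90°
n=2: pose=(-7,-6,N); sL=12/17, sR=60/13; mL=1098/221, mR=-588/221; mL+mR=30/13 → advance +1; mR−mL=-1686/221 → turn -1·90°
n=3: pose=(-7,-5,E); sL=6, sR=30/29; mL=117/29, mR=-102/29; mL+mR=15/29 → advance +1; mR−mL=-219/29 → turn -1·90°
n=4: pose=(-6,-5,S); sL=60/53, sR=60/113; mL=6570/5989, mR=-4980/5989; mL+mR=30/113 → advance +1; mR−mL=-11550/5989 → turn -1·90°
n=5: pose=(-6,-6,W); sL=15/32, sR=15/17; mL=1215/1088, mR=-735/1088; mL+mR=15/34 → advance +1; mR−mL=-975/544 → turn -1·90°
n=6: pose=(-7,-6,N); sL=12/17, sR=60/13; mL=1098/221, mR=-588/221; mL+mR=30/13 → advance +1; mR−mL=-1686/221 → turn -1·90°
n=7: pose=(-7,-5,E); sL=6, sR=30/29; mL=117/29, mR=-102/29; mL+mR=15/29 → advance +1; mR−mL=-219/29 → turn -1·90°

0 60/53 60/113 6570/5989 -4980/5989 -6 -5 S
1 15/32 15/17 1215/1088 -735/1088 -6 -6 W
2 12/17 60/13 1098/221 -588/221 -7 -6 N
3 6 30/29 117/29 -102/29 -7 -5 E
4 60/53 60/113 6570/5989 -4980/5989 -6 -5 S
5 15/32 15/17 1215/1088 -735/1088 -6 -6 W
6 12/17 60/13 1098/221 -588/221 -7 -6 N
7 6 30/29 117/29 -102/29 -7 -5 E
final -6 -5 S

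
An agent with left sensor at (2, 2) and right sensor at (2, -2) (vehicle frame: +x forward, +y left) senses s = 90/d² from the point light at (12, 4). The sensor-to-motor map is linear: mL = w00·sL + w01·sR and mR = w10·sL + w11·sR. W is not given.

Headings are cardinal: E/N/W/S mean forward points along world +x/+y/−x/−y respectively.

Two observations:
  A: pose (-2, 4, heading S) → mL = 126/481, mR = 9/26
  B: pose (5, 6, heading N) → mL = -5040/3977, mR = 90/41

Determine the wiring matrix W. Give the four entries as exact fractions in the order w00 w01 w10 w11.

obs A: pose=(-2,4,S) → sL=45/74, sR=9/26, mL=126/481, mR=9/26
obs B: pose=(5,6,N) → sL=90/97, sR=90/41, mL=-5040/3977, mR=90/41
sensor matrix S = [[45/74, 9/26], [90/97, 90/41]]; det S = 1939140/1912937
solve [mL_A; mL_B] = S·[w00; w01] and [mR_A; mR_B] = S·[w10; w11]:
  w00 = 1, w01 = -1, w10 = 0, w11 = 1

1 -1 0 1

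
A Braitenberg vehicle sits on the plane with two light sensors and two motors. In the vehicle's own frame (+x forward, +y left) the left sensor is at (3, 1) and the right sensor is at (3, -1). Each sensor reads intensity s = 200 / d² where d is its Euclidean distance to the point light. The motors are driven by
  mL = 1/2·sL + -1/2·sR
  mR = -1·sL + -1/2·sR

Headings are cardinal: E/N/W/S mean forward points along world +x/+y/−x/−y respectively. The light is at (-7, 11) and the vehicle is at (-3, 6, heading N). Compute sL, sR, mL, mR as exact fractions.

left sensor world pos  = (-4, 9); dL² = 13
right sensor world pos = (-2, 9); dR² = 29
sL = 200/13 = 200/13
sR = 200/29 = 200/29
mL = 1/2·sL + -1/2·sR = 1600/377
mR = -1·sL + -1/2·sR = -7100/377

200/13 200/29 1600/377 -7100/377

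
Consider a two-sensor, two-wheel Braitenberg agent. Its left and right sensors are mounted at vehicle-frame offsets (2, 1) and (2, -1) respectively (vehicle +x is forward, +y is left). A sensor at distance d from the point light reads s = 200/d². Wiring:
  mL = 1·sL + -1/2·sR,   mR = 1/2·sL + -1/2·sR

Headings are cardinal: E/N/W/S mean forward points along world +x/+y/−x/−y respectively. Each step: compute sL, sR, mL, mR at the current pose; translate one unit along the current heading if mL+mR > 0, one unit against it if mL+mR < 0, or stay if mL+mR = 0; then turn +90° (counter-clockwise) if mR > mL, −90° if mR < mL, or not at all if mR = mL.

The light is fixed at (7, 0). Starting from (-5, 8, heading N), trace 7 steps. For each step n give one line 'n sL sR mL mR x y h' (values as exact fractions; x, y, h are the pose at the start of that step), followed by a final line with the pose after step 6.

n=0: pose=(-5,8,N); sL=200/269, sR=200/221; mL=17300/59449, mR=-4800/59449; mL+mR=12500/59449 → advance +1; mR−mL=-100/269 → turn -1·90°
n=1: pose=(-5,9,E); sL=1, sR=50/41; mL=16/41, mR=-9/82; mL+mR=23/82 → advance +1; mR−mL=-1/2 → turn -1·90°
n=2: pose=(-4,9,S); sL=200/149, sR=200/193; mL=23700/28757, mR=4400/28757; mL+mR=28100/28757 → advance +1; mR−mL=-100/149 → turn -1·90°
n=3: pose=(-4,8,W); sL=100/109, sR=4/5; mL=282/545, mR=32/545; mL+mR=314/545 → advance +1; mR−mL=-50/109 → turn -1·90°
n=4: pose=(-5,8,N); sL=200/269, sR=200/221; mL=17300/59449, mR=-4800/59449; mL+mR=12500/59449 → advance +1; mR−mL=-100/269 → turn -1·90°
n=5: pose=(-5,9,E); sL=1, sR=50/41; mL=16/41, mR=-9/82; mL+mR=23/82 → advance +1; mR−mL=-1/2 → turn -1·90°
n=6: pose=(-4,9,S); sL=200/149, sR=200/193; mL=23700/28757, mR=4400/28757; mL+mR=28100/28757 → advance +1; mR−mL=-100/149 → turn -1·90°

0 200/269 200/221 17300/59449 -4800/59449 -5 8 N
1 1 50/41 16/41 -9/82 -5 9 E
2 200/149 200/193 23700/28757 4400/28757 -4 9 S
3 100/109 4/5 282/545 32/545 -4 8 W
4 200/269 200/221 17300/59449 -4800/59449 -5 8 N
5 1 50/41 16/41 -9/82 -5 9 E
6 200/149 200/193 23700/28757 4400/28757 -4 9 S
final -4 8 W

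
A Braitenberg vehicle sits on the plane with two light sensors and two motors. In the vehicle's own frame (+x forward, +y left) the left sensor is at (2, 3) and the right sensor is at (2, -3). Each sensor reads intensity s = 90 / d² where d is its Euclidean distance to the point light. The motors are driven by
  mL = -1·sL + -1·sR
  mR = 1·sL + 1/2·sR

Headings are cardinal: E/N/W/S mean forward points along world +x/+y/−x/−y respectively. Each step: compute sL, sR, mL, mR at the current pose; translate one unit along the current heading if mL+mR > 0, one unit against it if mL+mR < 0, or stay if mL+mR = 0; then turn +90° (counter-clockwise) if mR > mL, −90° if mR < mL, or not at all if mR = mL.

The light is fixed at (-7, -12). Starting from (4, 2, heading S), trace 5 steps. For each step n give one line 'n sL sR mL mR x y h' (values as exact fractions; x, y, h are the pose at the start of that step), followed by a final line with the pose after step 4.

0 9/34 45/104 -1233/1768 1701/3536 4 2 S
1 90/493 90/313 -72540/154309 50355/154309 4 3 E
2 45/169 45/229 -17910/38701 28215/77402 3 3 N
3 18/37 90/353 -9684/13061 8019/13061 3 2 W
4 9/34 45/104 -1233/1768 1701/3536 4 2 S
final 4 3 E

n=0: pose=(4,2,S); sL=9/34, sR=45/104; mL=-1233/1768, mR=1701/3536; mL+mR=-45/208 → advance -1; mR−mL=4167/3536 → turn +1·90°
n=1: pose=(4,3,E); sL=90/493, sR=90/313; mL=-72540/154309, mR=50355/154309; mL+mR=-45/313 → advance -1; mR−mL=122895/154309 → turn +1·90°
n=2: pose=(3,3,N); sL=45/169, sR=45/229; mL=-17910/38701, mR=28215/77402; mL+mR=-45/458 → advance -1; mR−mL=64035/77402 → turn +1·90°
n=3: pose=(3,2,W); sL=18/37, sR=90/353; mL=-9684/13061, mR=8019/13061; mL+mR=-45/353 → advance -1; mR−mL=17703/13061 → turn +1·90°
n=4: pose=(4,2,S); sL=9/34, sR=45/104; mL=-1233/1768, mR=1701/3536; mL+mR=-45/208 → advance -1; mR−mL=4167/3536 → turn +1·90°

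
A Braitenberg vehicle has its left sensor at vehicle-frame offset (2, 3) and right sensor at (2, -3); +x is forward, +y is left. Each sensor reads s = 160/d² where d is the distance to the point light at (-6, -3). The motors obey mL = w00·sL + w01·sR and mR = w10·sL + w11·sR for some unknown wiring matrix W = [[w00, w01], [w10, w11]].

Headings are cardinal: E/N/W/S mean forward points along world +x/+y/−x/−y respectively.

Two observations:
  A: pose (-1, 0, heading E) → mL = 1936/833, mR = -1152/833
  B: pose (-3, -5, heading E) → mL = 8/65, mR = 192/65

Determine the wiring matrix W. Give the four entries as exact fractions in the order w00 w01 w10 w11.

-1/2 1 1 -1

obs A: pose=(-1,0,E) → sL=32/17, sR=160/49, mL=1936/833, mR=-1152/833
obs B: pose=(-3,-5,E) → sL=80/13, sR=16/5, mL=8/65, mR=192/65
sensor matrix S = [[32/17, 160/49], [80/13, 16/5]]; det S = -761856/54145
solve [mL_A; mL_B] = S·[w00; w01] and [mR_A; mR_B] = S·[w10; w11]:
  w00 = -1/2, w01 = 1, w10 = 1, w11 = -1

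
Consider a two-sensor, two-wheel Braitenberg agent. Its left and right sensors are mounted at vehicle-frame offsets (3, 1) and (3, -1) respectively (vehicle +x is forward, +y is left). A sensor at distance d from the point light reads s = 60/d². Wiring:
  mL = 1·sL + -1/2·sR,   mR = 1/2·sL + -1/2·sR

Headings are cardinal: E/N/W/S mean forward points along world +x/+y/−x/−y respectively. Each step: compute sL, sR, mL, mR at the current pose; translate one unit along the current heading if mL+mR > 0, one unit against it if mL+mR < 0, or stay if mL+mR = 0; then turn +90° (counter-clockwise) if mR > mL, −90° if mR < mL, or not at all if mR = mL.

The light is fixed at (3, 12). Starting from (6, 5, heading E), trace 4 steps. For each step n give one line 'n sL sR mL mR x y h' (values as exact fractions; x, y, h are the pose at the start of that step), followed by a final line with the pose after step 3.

0 5/6 3/5 8/15 7/60 6 5 E
1 12/25 60/109 558/2725 -96/2725 7 5 S
2 30/41 6/5 27/205 -48/205 7 4 W
3 60/41 60/61 2430/2501 600/2501 8 4 N
final 8 5 E

n=0: pose=(6,5,E); sL=5/6, sR=3/5; mL=8/15, mR=7/60; mL+mR=13/20 → advance +1; mR−mL=-5/12 → turn -1·90°
n=1: pose=(7,5,S); sL=12/25, sR=60/109; mL=558/2725, mR=-96/2725; mL+mR=462/2725 → advance +1; mR−mL=-6/25 → turn -1·90°
n=2: pose=(7,4,W); sL=30/41, sR=6/5; mL=27/205, mR=-48/205; mL+mR=-21/205 → advance -1; mR−mL=-15/41 → turn -1·90°
n=3: pose=(8,4,N); sL=60/41, sR=60/61; mL=2430/2501, mR=600/2501; mL+mR=3030/2501 → advance +1; mR−mL=-30/41 → turn -1·90°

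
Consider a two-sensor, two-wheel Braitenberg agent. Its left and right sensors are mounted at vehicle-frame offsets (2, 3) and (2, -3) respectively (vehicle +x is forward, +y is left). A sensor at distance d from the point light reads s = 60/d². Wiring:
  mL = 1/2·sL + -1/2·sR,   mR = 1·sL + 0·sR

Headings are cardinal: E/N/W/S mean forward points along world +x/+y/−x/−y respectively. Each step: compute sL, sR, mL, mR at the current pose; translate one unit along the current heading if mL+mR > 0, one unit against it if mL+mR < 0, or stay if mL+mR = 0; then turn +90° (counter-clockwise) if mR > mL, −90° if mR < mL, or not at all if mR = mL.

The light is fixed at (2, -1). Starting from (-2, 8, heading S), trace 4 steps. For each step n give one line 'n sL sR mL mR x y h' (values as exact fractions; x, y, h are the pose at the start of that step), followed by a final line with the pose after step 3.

0 6/5 30/49 72/245 6/5 -2 8 S
1 12/25 60/29 -576/725 12/25 -2 7 E
2 15/41 15/26 -225/2132 15/41 -3 7 N
3 12/17 60/193 648/3281 12/17 -3 8 W
final -4 8 S

n=0: pose=(-2,8,S); sL=6/5, sR=30/49; mL=72/245, mR=6/5; mL+mR=366/245 → advance +1; mR−mL=222/245 → turn +1·90°
n=1: pose=(-2,7,E); sL=12/25, sR=60/29; mL=-576/725, mR=12/25; mL+mR=-228/725 → advance -1; mR−mL=924/725 → turn +1·90°
n=2: pose=(-3,7,N); sL=15/41, sR=15/26; mL=-225/2132, mR=15/41; mL+mR=555/2132 → advance +1; mR−mL=1005/2132 → turn +1·90°
n=3: pose=(-3,8,W); sL=12/17, sR=60/193; mL=648/3281, mR=12/17; mL+mR=2964/3281 → advance +1; mR−mL=1668/3281 → turn +1·90°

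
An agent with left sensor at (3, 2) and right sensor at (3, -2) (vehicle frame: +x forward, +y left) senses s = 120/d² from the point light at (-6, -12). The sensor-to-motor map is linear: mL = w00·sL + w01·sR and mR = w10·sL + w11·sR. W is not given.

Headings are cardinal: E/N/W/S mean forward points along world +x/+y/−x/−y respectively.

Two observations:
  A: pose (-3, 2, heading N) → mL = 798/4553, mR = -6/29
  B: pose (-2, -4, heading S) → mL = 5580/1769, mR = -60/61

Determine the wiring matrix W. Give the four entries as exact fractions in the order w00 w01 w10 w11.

obs A: pose=(-3,2,N) → sL=12/29, sR=60/157, mL=798/4553, mR=-6/29
obs B: pose=(-2,-4,S) → sL=120/61, sR=120/29, mL=5580/1769, mR=-60/61
sensor matrix S = [[12/29, 60/157], [120/61, 120/29]]; det S = 7735680/8054257
solve [mL_A; mL_B] = S·[w00; w01] and [mR_A; mR_B] = S·[w10; w11]:
  w00 = -1/2, w01 = 1, w10 = -1/2, w11 = 0

-1/2 1 -1/2 0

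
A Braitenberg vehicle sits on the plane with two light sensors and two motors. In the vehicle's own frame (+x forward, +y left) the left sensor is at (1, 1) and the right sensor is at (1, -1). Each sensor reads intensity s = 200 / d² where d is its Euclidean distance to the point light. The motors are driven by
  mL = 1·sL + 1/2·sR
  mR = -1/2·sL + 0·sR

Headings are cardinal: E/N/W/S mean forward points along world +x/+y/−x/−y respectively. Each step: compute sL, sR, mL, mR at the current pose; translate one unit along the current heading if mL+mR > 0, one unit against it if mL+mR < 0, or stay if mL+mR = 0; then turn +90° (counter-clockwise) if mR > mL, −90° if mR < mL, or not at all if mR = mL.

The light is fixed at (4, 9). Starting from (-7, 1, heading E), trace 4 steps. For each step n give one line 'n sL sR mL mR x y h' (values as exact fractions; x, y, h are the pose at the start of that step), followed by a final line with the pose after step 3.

0 200/149 200/181 51100/26969 -100/149 -7 1 E
1 100/81 100/101 14150/8181 -50/81 -6 1 S
2 200/221 40/37 11820/8177 -100/221 -6 0 W
3 25/26 50/41 1675/1066 -25/52 -7 0 N
final -7 1 E

n=0: pose=(-7,1,E); sL=200/149, sR=200/181; mL=51100/26969, mR=-100/149; mL+mR=33000/26969 → advance +1; mR−mL=-69200/26969 → turn -1·90°
n=1: pose=(-6,1,S); sL=100/81, sR=100/101; mL=14150/8181, mR=-50/81; mL+mR=9100/8181 → advance +1; mR−mL=-6400/2727 → turn -1·90°
n=2: pose=(-6,0,W); sL=200/221, sR=40/37; mL=11820/8177, mR=-100/221; mL+mR=8120/8177 → advance +1; mR−mL=-15520/8177 → turn -1·90°
n=3: pose=(-7,0,N); sL=25/26, sR=50/41; mL=1675/1066, mR=-25/52; mL+mR=2325/2132 → advance +1; mR−mL=-4375/2132 → turn -1·90°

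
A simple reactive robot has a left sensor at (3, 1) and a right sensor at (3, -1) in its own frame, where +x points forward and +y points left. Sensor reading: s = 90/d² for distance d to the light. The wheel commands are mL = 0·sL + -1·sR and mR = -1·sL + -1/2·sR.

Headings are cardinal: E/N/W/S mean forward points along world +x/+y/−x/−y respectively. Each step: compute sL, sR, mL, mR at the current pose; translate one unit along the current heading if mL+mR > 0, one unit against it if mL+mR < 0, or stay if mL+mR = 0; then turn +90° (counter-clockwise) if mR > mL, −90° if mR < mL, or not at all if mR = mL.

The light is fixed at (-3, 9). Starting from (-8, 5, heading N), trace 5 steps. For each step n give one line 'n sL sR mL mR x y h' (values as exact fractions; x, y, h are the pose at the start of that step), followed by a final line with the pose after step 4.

0 90/37 90/17 -90/17 -3195/629 -8 5 N
1 9/10 9/8 -9/8 -117/80 -8 4 W
2 90/29 90/13 -90/13 -2475/377 -7 4 N
3 45/49 45/37 -45/37 -5535/3626 -7 3 W
4 18/5 90/13 -90/13 -459/65 -6 3 N
final -6 2 E

n=0: pose=(-8,5,N); sL=90/37, sR=90/17; mL=-90/17, mR=-3195/629; mL+mR=-6525/629 → advance -1; mR−mL=135/629 → turn +1·90°
n=1: pose=(-8,4,W); sL=9/10, sR=9/8; mL=-9/8, mR=-117/80; mL+mR=-207/80 → advance -1; mR−mL=-27/80 → turn -1·90°
n=2: pose=(-7,4,N); sL=90/29, sR=90/13; mL=-90/13, mR=-2475/377; mL+mR=-5085/377 → advance -1; mR−mL=135/377 → turn +1·90°
n=3: pose=(-7,3,W); sL=45/49, sR=45/37; mL=-45/37, mR=-5535/3626; mL+mR=-9945/3626 → advance -1; mR−mL=-1125/3626 → turn -1·90°
n=4: pose=(-6,3,N); sL=18/5, sR=90/13; mL=-90/13, mR=-459/65; mL+mR=-909/65 → advance -1; mR−mL=-9/65 → turn -1·90°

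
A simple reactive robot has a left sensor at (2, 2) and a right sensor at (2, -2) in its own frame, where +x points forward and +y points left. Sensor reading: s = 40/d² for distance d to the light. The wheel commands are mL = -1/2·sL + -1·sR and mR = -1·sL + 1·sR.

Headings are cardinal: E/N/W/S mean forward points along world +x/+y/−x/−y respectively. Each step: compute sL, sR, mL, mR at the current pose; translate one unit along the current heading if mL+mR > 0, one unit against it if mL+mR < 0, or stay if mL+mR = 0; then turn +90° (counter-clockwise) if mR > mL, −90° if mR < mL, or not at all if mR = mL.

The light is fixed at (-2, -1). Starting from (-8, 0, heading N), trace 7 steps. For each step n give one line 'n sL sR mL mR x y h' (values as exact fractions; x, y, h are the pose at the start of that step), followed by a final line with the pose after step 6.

0 40/73 8/5 -684/365 384/365 -8 0 N
1 10/17 10/17 -15/17 0 -8 -1 W
2 40/13 40/53 -1580/689 -1600/689 -7 -1 S
3 4/5 20/29 -158/145 -16/145 -7 0 W
4 8 40/37 -188/37 -256/37 -6 0 S
5 10/9 10/13 -155/117 -40/117 -6 1 W
6 40 8/5 -108/5 -192/5 -5 1 S
final -5 2 W

n=0: pose=(-8,0,N); sL=40/73, sR=8/5; mL=-684/365, mR=384/365; mL+mR=-60/73 → advance -1; mR−mL=1068/365 → turn +1·90°
n=1: pose=(-8,-1,W); sL=10/17, sR=10/17; mL=-15/17, mR=0; mL+mR=-15/17 → advance -1; mR−mL=15/17 → turn +1·90°
n=2: pose=(-7,-1,S); sL=40/13, sR=40/53; mL=-1580/689, mR=-1600/689; mL+mR=-60/13 → advance -1; mR−mL=-20/689 → turn -1·90°
n=3: pose=(-7,0,W); sL=4/5, sR=20/29; mL=-158/145, mR=-16/145; mL+mR=-6/5 → advance -1; mR−mL=142/145 → turn +1·90°
n=4: pose=(-6,0,S); sL=8, sR=40/37; mL=-188/37, mR=-256/37; mL+mR=-12 → advance -1; mR−mL=-68/37 → turn -1·90°
n=5: pose=(-6,1,W); sL=10/9, sR=10/13; mL=-155/117, mR=-40/117; mL+mR=-5/3 → advance -1; mR−mL=115/117 → turn +1·90°
n=6: pose=(-5,1,S); sL=40, sR=8/5; mL=-108/5, mR=-192/5; mL+mR=-60 → advance -1; mR−mL=-84/5 → turn -1·90°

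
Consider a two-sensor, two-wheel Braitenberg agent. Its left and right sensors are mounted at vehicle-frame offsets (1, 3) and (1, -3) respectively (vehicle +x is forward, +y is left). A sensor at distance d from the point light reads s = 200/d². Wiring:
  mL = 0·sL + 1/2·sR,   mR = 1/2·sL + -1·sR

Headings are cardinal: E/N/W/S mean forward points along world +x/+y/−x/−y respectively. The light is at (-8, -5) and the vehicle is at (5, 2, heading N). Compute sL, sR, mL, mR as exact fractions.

50/41 5/8 5/16 -5/328

left sensor world pos  = (2, 3); dL² = 164
right sensor world pos = (8, 3); dR² = 320
sL = 200/164 = 50/41
sR = 200/320 = 5/8
mL = 0·sL + 1/2·sR = 5/16
mR = 1/2·sL + -1·sR = -5/328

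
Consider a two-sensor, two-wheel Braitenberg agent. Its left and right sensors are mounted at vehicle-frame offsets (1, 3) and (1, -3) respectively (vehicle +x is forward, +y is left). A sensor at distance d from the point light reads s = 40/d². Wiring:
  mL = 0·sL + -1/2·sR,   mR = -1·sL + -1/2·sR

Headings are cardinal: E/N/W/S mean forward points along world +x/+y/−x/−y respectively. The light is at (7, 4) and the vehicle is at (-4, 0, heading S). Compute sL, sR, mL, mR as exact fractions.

left sensor world pos  = (-1, -1); dL² = 89
right sensor world pos = (-7, -1); dR² = 221
sL = 40/89 = 40/89
sR = 40/221 = 40/221
mL = 0·sL + -1/2·sR = -20/221
mR = -1·sL + -1/2·sR = -10620/19669

40/89 40/221 -20/221 -10620/19669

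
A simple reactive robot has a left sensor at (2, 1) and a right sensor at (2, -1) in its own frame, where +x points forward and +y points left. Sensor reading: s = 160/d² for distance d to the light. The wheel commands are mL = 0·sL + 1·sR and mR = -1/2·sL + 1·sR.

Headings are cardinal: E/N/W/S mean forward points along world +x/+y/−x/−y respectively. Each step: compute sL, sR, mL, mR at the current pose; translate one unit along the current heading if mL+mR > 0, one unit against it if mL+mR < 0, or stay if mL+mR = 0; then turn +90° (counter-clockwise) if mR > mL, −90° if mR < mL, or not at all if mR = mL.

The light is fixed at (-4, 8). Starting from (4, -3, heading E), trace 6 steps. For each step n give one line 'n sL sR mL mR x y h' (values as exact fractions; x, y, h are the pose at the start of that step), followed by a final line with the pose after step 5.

n=0: pose=(4,-3,E); sL=4/5, sR=40/61; mL=40/61, mR=78/305; mL+mR=278/305 → advance +1; mR−mL=-2/5 → turn -1·90°
n=1: pose=(5,-3,S); sL=160/269, sR=160/233; mL=160/233, mR=24400/62677; mL+mR=67440/62677 → advance +1; mR−mL=-80/269 → turn -1·90°
n=2: pose=(5,-4,W); sL=80/109, sR=16/17; mL=16/17, mR=1064/1853; mL+mR=2808/1853 → advance +1; mR−mL=-40/109 → turn -1·90°
n=3: pose=(4,-4,N); sL=160/149, sR=160/181; mL=160/181, mR=9360/26969; mL+mR=33200/26969 → advance +1; mR−mL=-80/149 → turn -1·90°
n=4: pose=(4,-3,E); sL=4/5, sR=40/61; mL=40/61, mR=78/305; mL+mR=278/305 → advance +1; mR−mL=-2/5 → turn -1·90°
n=5: pose=(5,-3,S); sL=160/269, sR=160/233; mL=160/233, mR=24400/62677; mL+mR=67440/62677 → advance +1; mR−mL=-80/269 → turn -1·90°

0 4/5 40/61 40/61 78/305 4 -3 E
1 160/269 160/233 160/233 24400/62677 5 -3 S
2 80/109 16/17 16/17 1064/1853 5 -4 W
3 160/149 160/181 160/181 9360/26969 4 -4 N
4 4/5 40/61 40/61 78/305 4 -3 E
5 160/269 160/233 160/233 24400/62677 5 -3 S
final 5 -4 W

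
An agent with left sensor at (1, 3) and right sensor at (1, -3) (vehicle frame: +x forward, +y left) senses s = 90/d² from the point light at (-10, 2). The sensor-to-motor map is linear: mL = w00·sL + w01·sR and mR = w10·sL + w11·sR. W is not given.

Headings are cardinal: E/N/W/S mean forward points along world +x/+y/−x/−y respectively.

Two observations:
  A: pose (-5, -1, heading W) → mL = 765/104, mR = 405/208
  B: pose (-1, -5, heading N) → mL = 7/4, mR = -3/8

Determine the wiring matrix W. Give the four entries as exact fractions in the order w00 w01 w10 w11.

obs A: pose=(-5,-1,W) → sL=45/26, sR=45/8, mL=765/104, mR=405/208
obs B: pose=(-1,-5,N) → sL=5/4, sR=1/2, mL=7/4, mR=-3/8
sensor matrix S = [[45/26, 45/8], [5/4, 1/2]]; det S = -2565/416
solve [mL_A; mL_B] = S·[w00; w01] and [mR_A; mR_B] = S·[w10; w11]:
  w00 = 1, w01 = 1, w10 = -1/2, w11 = 1/2

1 1 -1/2 1/2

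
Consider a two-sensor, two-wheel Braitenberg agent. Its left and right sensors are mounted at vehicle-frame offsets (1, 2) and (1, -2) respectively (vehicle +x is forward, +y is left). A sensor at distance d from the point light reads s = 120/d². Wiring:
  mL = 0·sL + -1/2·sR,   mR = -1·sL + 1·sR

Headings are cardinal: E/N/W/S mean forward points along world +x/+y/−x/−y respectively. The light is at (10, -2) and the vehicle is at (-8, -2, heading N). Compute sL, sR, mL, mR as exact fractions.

left sensor world pos  = (-10, -1); dL² = 401
right sensor world pos = (-6, -1); dR² = 257
sL = 120/401 = 120/401
sR = 120/257 = 120/257
mL = 0·sL + -1/2·sR = -60/257
mR = -1·sL + 1·sR = 17280/103057

120/401 120/257 -60/257 17280/103057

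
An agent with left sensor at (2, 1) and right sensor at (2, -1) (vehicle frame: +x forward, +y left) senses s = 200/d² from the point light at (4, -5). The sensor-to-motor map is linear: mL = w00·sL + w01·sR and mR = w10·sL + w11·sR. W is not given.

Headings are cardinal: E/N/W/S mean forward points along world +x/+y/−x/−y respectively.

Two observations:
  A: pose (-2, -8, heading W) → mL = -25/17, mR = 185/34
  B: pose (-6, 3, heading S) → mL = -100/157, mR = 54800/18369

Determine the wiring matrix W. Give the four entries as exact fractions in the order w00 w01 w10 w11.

0 -1/2 1 1

obs A: pose=(-2,-8,W) → sL=5/2, sR=50/17, mL=-25/17, mR=185/34
obs B: pose=(-6,3,S) → sL=200/117, sR=200/157, mL=-100/157, mR=54800/18369
sensor matrix S = [[5/2, 50/17], [200/117, 200/157]]; det S = -575500/312273
solve [mL_A; mL_B] = S·[w00; w01] and [mR_A; mR_B] = S·[w10; w11]:
  w00 = 0, w01 = -1/2, w10 = 1, w11 = 1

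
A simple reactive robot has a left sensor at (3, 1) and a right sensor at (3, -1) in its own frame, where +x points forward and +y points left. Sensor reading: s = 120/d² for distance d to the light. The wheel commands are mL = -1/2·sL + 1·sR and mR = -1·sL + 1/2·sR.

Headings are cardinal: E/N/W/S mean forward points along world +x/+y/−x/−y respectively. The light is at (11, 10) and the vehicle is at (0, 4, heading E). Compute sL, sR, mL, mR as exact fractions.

120/89 120/113 3900/10057 -8220/10057

left sensor world pos  = (3, 5); dL² = 89
right sensor world pos = (3, 3); dR² = 113
sL = 120/89 = 120/89
sR = 120/113 = 120/113
mL = -1/2·sL + 1·sR = 3900/10057
mR = -1·sL + 1/2·sR = -8220/10057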